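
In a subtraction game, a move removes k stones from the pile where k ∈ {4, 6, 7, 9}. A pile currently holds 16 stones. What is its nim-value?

0

Compute g(0), g(1), … for moves {4, 6, 7, 9}:
k:     0  1  2  3  4  5  6  7  8  9 10 11 12 13 14 15 16
g(k):  0  0  0  0  1  1  1  1  2  2  2  2  3  0  0  0  0
So g(16) = 0.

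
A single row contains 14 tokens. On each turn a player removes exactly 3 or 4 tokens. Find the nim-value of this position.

0

Grundy values for subtraction set {3, 4}:
k:     0  1  2  3  4  5  6  7  8  9 10 11 12 13 14
g(k):  0  0  0  1  1  1  2  0  0  0  1  1  1  2  0
So g(14) = 0.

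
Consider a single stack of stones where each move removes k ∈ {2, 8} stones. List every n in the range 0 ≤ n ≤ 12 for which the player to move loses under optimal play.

0, 1, 4, 5, 10, 11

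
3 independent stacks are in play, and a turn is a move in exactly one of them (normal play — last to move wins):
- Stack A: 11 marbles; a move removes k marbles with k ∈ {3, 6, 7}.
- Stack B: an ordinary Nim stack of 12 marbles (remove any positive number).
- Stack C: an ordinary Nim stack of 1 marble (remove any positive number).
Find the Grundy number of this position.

For stack A, compute g(0), g(1), … with moves {3, 6, 7}:
k:     0  1  2  3  4  5  6  7  8  9 10 11
g(k):  0  0  0  1  1  1  2  2  2  3  0  0
So g(11) = 0.
Stack B is a plain Nim stack of size 12, so its Grundy value is 12.
Stack C is a plain Nim stack of size 1, so its Grundy value is 1.
The value of a disjunctive sum is the nim-sum of the parts.
Combined value = 0 ⊕ 12 ⊕ 1 = 13.

13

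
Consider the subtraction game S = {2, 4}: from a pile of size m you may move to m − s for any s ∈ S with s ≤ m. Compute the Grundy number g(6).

Grundy values for subtraction set {2, 4}:
g(0) = mex{} = 0
g(1) = mex{} = 0
g(2) = mex{0} = 1
g(3) = mex{0} = 1
g(4) = mex{0,1} = 2
g(5) = mex{0,1} = 2
g(6) = mex{1,2} = 0
So g(6) = 0.

0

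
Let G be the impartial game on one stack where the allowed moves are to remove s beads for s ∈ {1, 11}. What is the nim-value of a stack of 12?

Compute g(0), g(1), … for moves {1, 11}:
k:     0  1  2  3  4  5  6  7  8  9 10 11 12
g(k):  0  1  0  1  0  1  0  1  0  1  0  1  0
So g(12) = 0.

0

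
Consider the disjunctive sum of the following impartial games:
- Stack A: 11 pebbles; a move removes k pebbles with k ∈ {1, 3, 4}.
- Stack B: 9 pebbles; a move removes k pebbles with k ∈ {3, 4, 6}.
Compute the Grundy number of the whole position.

Grundy values for stack A (subtraction set {1, 3, 4}):
g(0) = mex{} = 0
g(1) = mex{0} = 1
g(2) = mex{1} = 0
g(3) = mex{0} = 1
g(4) = mex{0,1} = 2
g(5) = mex{0,1,2} = 3
g(6) = mex{0,1,3} = 2
g(7) = mex{1,2} = 0
g(8) = mex{0,2,3} = 1
g(9) = mex{1,2,3} = 0
g(10) = mex{0,2} = 1
g(11) = mex{0,1} = 2
So g(11) = 2.
Build the Grundy sequence for stack B with g(k) = mex{g(k−s) : s ∈ {3, 4, 6}, s ≤ k}:
g(0) = mex{} = 0
g(1) = mex{} = 0
g(2) = mex{} = 0
g(3) = mex{0} = 1
g(4) = mex{0} = 1
g(5) = mex{0} = 1
g(6) = mex{0,1} = 2
g(7) = mex{0,1} = 2
g(8) = mex{0,1} = 2
g(9) = mex{1,2} = 0
So g(9) = 0.
By the Sprague-Grundy theorem, the Grundy value of a sum of independent games is the XOR of the component values.
Combined value = 2 ⊕ 0 = 2.

2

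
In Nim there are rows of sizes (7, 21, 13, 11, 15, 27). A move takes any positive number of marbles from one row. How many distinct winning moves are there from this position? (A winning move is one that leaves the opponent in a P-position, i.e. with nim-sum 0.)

0

Nim-sum: 7 ⊕ 21 ⊕ 13 ⊕ 11 ⊕ 15 ⊕ 27 = 0.
The nim-sum is already 0, so every move leaves a nonzero nim-sum — there are no winning moves.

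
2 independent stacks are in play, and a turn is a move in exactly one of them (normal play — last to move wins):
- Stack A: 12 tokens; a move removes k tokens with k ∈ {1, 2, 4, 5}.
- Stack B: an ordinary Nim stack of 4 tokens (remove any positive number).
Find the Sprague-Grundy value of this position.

Build the Grundy sequence for stack A with g(k) = mex{g(k−s) : s ∈ {1, 2, 4, 5}, s ≤ k}:
k:     0  1  2  3  4  5  6  7  8  9 10 11 12
g(k):  0  1  2  0  1  2  0  1  2  0  1  2  0
So g(12) = 0.
Stack B is a plain Nim stack of size 4, so its Grundy value is 4.
By the Sprague-Grundy theorem, the Grundy value of a sum of independent games is the XOR of the component values.
Combined value = 0 ⊕ 4 = 4.

4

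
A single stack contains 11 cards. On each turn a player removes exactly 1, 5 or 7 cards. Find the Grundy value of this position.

1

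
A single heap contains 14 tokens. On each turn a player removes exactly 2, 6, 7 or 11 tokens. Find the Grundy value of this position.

0

Compute g(0), g(1), … for moves {2, 6, 7, 11}:
k:     0  1  2  3  4  5  6  7  8  9 10 11 12 13 14
g(k):  0  0  1  1  0  0  1  1  2  0  3  1  2  0  0
So g(14) = 0.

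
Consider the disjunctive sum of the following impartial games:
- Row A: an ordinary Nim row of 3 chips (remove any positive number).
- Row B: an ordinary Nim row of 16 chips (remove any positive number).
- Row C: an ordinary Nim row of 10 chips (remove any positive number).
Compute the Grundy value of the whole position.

25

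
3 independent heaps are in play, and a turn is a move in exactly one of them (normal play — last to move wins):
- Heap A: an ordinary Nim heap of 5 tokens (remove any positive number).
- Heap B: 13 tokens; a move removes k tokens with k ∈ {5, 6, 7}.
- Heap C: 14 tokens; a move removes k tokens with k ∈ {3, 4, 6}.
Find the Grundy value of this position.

Heap A is a plain Nim heap of size 5, so its Grundy value is 5.
Grundy values for heap B (subtraction set {5, 6, 7}):
g(0) = mex{} = 0
g(1) = mex{} = 0
g(2) = mex{} = 0
g(3) = mex{} = 0
g(4) = mex{} = 0
g(5) = mex{0} = 1
g(6) = mex{0} = 1
g(7) = mex{0} = 1
g(8) = mex{0} = 1
g(9) = mex{0} = 1
g(10) = mex{0,1} = 2
g(11) = mex{0,1} = 2
g(12) = mex{1} = 0
g(13) = mex{1} = 0
So g(13) = 0.
Build the Grundy sequence for heap C with g(k) = mex{g(k−s) : s ∈ {3, 4, 6}, s ≤ k}:
g(0) = mex{} = 0
g(1) = mex{} = 0
g(2) = mex{} = 0
g(3) = mex{0} = 1
g(4) = mex{0} = 1
g(5) = mex{0} = 1
g(6) = mex{0,1} = 2
g(7) = mex{0,1} = 2
g(8) = mex{0,1} = 2
g(9) = mex{1,2} = 0
g(10) = mex{1,2} = 0
g(11) = mex{1,2} = 0
g(12) = mex{0,2} = 1
g(13) = mex{0,2} = 1
g(14) = mex{0,2} = 1
So g(14) = 1.
By the Sprague-Grundy theorem, the Grundy value of a sum of independent games is the XOR of the component values.
Combined value = 5 XOR 0 XOR 1 = 4.

4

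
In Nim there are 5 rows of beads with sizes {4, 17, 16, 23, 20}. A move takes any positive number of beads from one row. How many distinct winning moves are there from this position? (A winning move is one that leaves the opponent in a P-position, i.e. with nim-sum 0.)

3

Bitwise XOR of the heap sizes:
  00100  (4)
  10001  (17)
  10000  (16)
  10111  (23)
  10100  (20)
  -----
  00110  (6)
The overall nim-sum is X = 6. A row of size p has a winning move iff p XOR X < p (reduce it to p XOR X).
  4: 4 XOR 6 = 2 < 4 — winning move (to 2).
  17: 17 XOR 6 = 23 ≥ 17 — no move.
  16: 16 XOR 6 = 22 ≥ 16 — no move.
  23: 23 XOR 6 = 17 < 23 — winning move (to 17).
  20: 20 XOR 6 = 18 < 20 — winning move (to 18).
That gives 3 winning moves.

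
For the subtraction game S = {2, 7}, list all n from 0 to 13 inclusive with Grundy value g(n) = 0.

Build the Grundy sequence with g(k) = mex{g(k−s) : s ∈ {2, 7}, s ≤ k}:
k:     0  1  2  3  4  5  6  7  8  9 10 11 12 13
g(k):  0  0  1  1  0  0  1  1  2  0  0  1  1  0
The P-positions (g = 0) in 0..13 are 0, 1, 4, 5, 9, 10, 13.

0, 1, 4, 5, 9, 10, 13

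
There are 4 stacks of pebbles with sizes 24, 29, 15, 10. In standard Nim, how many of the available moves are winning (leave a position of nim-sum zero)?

In binary:
  11000  (24)
  11101  (29)
  01111  (15)
  01010  (10)
  -----
  00000  (0)
The nim-sum is already 0, so every move leaves a nonzero nim-sum — there are no winning moves.

0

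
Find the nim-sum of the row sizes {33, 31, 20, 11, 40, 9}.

0

Compute the nim-sum pairwise:
33 ⊕ 31 = 62
62 ⊕ 20 = 42
42 ⊕ 11 = 33
33 ⊕ 40 = 9
9 ⊕ 9 = 0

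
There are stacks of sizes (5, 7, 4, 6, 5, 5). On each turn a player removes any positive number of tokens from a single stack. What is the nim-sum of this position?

Nim-sum: 5 ⊕ 7 ⊕ 4 ⊕ 6 ⊕ 5 ⊕ 5 = 0.

0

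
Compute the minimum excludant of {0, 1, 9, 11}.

The values 0, 1 are all present; 2 is the first non-negative integer missing from the set.

2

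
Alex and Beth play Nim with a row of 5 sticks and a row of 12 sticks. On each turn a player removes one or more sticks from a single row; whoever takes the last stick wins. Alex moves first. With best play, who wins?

Write each in binary and XOR column by column:
  0101  (5)
  1100  (12)
  ----
  1001  (9)
The nim-sum is 9 ≠ 0, so this is an N-position: the player to move can win; Alex has a winning move.

Alex wins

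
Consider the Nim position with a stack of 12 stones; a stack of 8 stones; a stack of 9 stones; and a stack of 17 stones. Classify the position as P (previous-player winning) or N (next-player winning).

N-position

In binary:
  01100  (12)
  01000  (8)
  01001  (9)
  10001  (17)
  -----
  11100  (28)
The nim-sum is 28 ≠ 0, so this is an N-position: the player to move can win.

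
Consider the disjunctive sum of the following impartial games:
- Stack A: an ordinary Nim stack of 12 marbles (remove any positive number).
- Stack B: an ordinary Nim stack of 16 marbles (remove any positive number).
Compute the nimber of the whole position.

Stack A is a plain Nim stack of size 12, so its Grundy value is 12.
Stack B is a plain Nim stack of size 16, so its Grundy value is 16.
By the Sprague-Grundy theorem, the Grundy value of a sum of independent games is the XOR of the component values.
Combined value = 12 ⊕ 16 = 28.

28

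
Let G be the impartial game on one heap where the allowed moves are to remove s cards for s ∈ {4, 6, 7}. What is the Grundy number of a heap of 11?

0

Grundy values for subtraction set {4, 6, 7}:
k:     0  1  2  3  4  5  6  7  8  9 10 11
g(k):  0  0  0  0  1  1  1  1  2  2  2  0
So g(11) = 0.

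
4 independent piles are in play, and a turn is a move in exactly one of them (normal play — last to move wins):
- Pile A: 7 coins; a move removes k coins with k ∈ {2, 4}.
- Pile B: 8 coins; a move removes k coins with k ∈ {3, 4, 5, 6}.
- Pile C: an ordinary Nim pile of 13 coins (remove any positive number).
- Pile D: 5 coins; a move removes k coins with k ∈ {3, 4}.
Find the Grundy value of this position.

14

Build the Grundy sequence for pile A with g(k) = mex{g(k−s) : s ∈ {2, 4}, s ≤ k}:
k:     0  1  2  3  4  5  6  7
g(k):  0  0  1  1  2  2  0  0
So g(7) = 0.
Grundy values for pile B (subtraction set {3, 4, 5, 6}):
g(0) = mex{} = 0
g(1) = mex{} = 0
g(2) = mex{} = 0
g(3) = mex{0} = 1
g(4) = mex{0} = 1
g(5) = mex{0} = 1
g(6) = mex{0,1} = 2
g(7) = mex{0,1} = 2
g(8) = mex{0,1} = 2
So g(8) = 2.
Pile C is a plain Nim pile of size 13, so its Grundy value is 13.
Grundy values for pile D (subtraction set {3, 4}):
k:     0  1  2  3  4  5
g(k):  0  0  0  1  1  1
So g(5) = 1.
By the Sprague-Grundy theorem, the Grundy value of a sum of independent games is the XOR of the component values.
Combined value = 0 XOR 2 XOR 13 XOR 1 = 14.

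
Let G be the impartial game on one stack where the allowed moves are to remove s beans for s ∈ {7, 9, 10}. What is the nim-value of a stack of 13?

Compute g(0), g(1), … for moves {7, 9, 10}:
g(0) = mex{} = 0
g(1) = mex{} = 0
g(2) = mex{} = 0
g(3) = mex{} = 0
g(4) = mex{} = 0
g(5) = mex{} = 0
g(6) = mex{} = 0
g(7) = mex{0} = 1
g(8) = mex{0} = 1
g(9) = mex{0} = 1
g(10) = mex{0} = 1
g(11) = mex{0} = 1
g(12) = mex{0} = 1
g(13) = mex{0} = 1
So g(13) = 1.

1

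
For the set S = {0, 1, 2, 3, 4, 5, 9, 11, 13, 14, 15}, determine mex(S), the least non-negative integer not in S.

6

The values 0, 1, 2, 3, 4, 5 are all present; 6 is the first non-negative integer missing from the set.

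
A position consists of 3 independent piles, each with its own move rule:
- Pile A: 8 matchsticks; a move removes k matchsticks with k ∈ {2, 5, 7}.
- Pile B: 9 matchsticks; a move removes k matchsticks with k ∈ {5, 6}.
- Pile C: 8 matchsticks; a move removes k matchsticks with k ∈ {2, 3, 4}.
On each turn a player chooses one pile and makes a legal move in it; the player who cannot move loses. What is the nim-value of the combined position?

2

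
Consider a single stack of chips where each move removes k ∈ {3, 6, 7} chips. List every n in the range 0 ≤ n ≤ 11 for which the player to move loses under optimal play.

Build the Grundy sequence with g(k) = mex{g(k−s) : s ∈ {3, 6, 7}, s ≤ k}:
k:     0  1  2  3  4  5  6  7  8  9 10 11
g(k):  0  0  0  1  1  1  2  2  2  3  0  0
The P-positions (g = 0) in 0..11 are 0, 1, 2, 10, 11.

0, 1, 2, 10, 11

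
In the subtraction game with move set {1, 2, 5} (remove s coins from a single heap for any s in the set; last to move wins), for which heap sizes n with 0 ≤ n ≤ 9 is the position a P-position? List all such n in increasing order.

0, 3, 6, 9

Grundy values for subtraction set {1, 2, 5}:
k:     0  1  2  3  4  5  6  7  8  9
g(k):  0  1  2  0  1  2  0  1  2  0
The P-positions (g = 0) in 0..9 are 0, 3, 6, 9.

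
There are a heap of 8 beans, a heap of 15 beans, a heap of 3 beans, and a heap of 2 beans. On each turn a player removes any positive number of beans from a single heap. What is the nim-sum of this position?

In binary:
  1000  (8)
  1111  (15)
  0011  (3)
  0010  (2)
  ----
  0110  (6)

6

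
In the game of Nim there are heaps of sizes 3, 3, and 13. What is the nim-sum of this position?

Bitwise XOR of the heap sizes:
  0011  (3)
  0011  (3)
  1101  (13)
  ----
  1101  (13)

13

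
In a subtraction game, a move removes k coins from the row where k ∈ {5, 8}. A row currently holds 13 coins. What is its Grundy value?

Grundy values for subtraction set {5, 8}:
g(0) = mex{} = 0
g(1) = mex{} = 0
g(2) = mex{} = 0
g(3) = mex{} = 0
g(4) = mex{} = 0
g(5) = mex{0} = 1
g(6) = mex{0} = 1
g(7) = mex{0} = 1
g(8) = mex{0} = 1
g(9) = mex{0} = 1
g(10) = mex{0,1} = 2
g(11) = mex{0,1} = 2
g(12) = mex{0,1} = 2
g(13) = mex{1} = 0
So g(13) = 0.

0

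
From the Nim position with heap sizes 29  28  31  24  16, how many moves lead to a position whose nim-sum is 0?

5

Nim-sum: 29 ⊕ 28 ⊕ 31 ⊕ 24 ⊕ 16 = 22.
The overall nim-sum is X = 22. A heap of size p has a winning move iff p XOR X < p (reduce it to p XOR X).
  29: 29 XOR 22 = 11 < 29 — winning move (to 11).
  28: 28 XOR 22 = 10 < 28 — winning move (to 10).
  31: 31 XOR 22 = 9 < 31 — winning move (to 9).
  24: 24 XOR 22 = 14 < 24 — winning move (to 14).
  16: 16 XOR 22 = 6 < 16 — winning move (to 6).
That gives 5 winning moves.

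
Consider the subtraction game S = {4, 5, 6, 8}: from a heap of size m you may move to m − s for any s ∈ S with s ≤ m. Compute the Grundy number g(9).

Compute g(0), g(1), … for moves {4, 5, 6, 8}:
k:     0  1  2  3  4  5  6  7  8  9
g(k):  0  0  0  0  1  1  1  1  2  2
So g(9) = 2.

2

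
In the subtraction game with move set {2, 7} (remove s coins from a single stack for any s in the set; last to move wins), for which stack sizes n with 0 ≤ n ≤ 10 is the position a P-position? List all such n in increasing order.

0, 1, 4, 5, 9, 10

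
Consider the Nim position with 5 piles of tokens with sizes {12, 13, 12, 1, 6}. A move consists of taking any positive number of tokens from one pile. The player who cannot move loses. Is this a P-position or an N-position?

N-position

In binary:
  1100  (12)
  1101  (13)
  1100  (12)
  0001  (1)
  0110  (6)
  ----
  1010  (10)
The nim-sum is 10 ≠ 0, so this is an N-position: the player to move can win.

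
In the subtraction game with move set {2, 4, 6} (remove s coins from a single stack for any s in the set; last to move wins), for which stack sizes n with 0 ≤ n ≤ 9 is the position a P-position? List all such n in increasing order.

Build the Grundy sequence with g(k) = mex{g(k−s) : s ∈ {2, 4, 6}, s ≤ k}:
k:     0  1  2  3  4  5  6  7  8  9
g(k):  0  0  1  1  2  2  3  3  0  0
The P-positions (g = 0) in 0..9 are 0, 1, 8, 9.

0, 1, 8, 9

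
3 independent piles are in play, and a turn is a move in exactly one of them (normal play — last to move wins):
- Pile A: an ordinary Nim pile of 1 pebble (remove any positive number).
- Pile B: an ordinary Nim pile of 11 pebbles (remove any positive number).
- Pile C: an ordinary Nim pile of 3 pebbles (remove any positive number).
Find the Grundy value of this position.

Pile A is a plain Nim pile of size 1, so its Grundy value is 1.
Pile B is a plain Nim pile of size 11, so its Grundy value is 11.
Pile C is a plain Nim pile of size 3, so its Grundy value is 3.
The value of a disjunctive sum is the nim-sum of the parts.
Combined value = 1 XOR 11 XOR 3 = 9.

9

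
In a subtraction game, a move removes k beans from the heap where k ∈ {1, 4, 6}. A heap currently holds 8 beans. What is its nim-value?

1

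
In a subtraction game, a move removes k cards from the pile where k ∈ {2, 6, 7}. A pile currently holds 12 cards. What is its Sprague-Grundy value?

2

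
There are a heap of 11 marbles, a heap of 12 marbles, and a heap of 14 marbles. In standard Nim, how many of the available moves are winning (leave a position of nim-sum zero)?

3

Nim-sum: 11 ^ 12 ^ 14 = 9.
The overall nim-sum is X = 9. A heap of size p has a winning move iff p XOR X < p (reduce it to p XOR X).
  11: 11 XOR 9 = 2 < 11 — winning move (to 2).
  12: 12 XOR 9 = 5 < 12 — winning move (to 5).
  14: 14 XOR 9 = 7 < 14 — winning move (to 7).
That gives 3 winning moves.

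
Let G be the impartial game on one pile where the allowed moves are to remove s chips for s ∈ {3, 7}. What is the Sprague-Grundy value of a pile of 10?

Compute g(0), g(1), … for moves {3, 7}:
g(0) = mex{} = 0
g(1) = mex{} = 0
g(2) = mex{} = 0
g(3) = mex{0} = 1
g(4) = mex{0} = 1
g(5) = mex{0} = 1
g(6) = mex{1} = 0
g(7) = mex{0,1} = 2
g(8) = mex{0,1} = 2
g(9) = mex{0} = 1
g(10) = mex{1,2} = 0
So g(10) = 0.

0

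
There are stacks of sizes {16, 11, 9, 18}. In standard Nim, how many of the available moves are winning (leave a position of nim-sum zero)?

0

Write each in binary and XOR column by column:
  10000  (16)
  01011  (11)
  01001  (9)
  10010  (18)
  -----
  00000  (0)
The nim-sum is already 0, so every move leaves a nonzero nim-sum — there are no winning moves.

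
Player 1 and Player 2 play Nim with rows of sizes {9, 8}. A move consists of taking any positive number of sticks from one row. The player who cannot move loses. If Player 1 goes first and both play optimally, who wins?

Player 1 wins

Write each in binary and XOR column by column:
  1001  (9)
  1000  (8)
  ----
  0001  (1)
The nim-sum is 1 ≠ 0, so this is an N-position: the player to move can win; Player 1 has a winning move.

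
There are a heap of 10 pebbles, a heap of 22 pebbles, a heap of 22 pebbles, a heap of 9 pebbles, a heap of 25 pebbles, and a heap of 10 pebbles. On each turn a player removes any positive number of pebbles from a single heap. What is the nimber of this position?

16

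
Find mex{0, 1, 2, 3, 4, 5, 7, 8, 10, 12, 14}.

The values 0, 1, 2, 3, 4, 5 are all present; 6 is the first non-negative integer missing from the set.

6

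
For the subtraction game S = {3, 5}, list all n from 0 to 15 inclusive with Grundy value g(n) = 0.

0, 1, 2, 8, 9, 10

Compute g(0), g(1), … for moves {3, 5}:
k:     0  1  2  3  4  5  6  7  8  9 10 11 12 13 14 15
g(k):  0  0  0  1  1  1  2  2  0  0  0  1  1  1  2  2
The P-positions (g = 0) in 0..15 are 0, 1, 2, 8, 9, 10.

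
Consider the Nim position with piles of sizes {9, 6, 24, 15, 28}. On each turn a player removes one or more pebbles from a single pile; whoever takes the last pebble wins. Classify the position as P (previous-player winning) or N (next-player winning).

N-position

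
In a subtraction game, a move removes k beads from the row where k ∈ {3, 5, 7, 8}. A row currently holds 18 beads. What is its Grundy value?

2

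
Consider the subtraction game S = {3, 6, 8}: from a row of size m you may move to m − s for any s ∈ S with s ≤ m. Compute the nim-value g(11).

0

Compute g(0), g(1), … for moves {3, 6, 8}:
k:     0  1  2  3  4  5  6  7  8  9 10 11
g(k):  0  0  0  1  1  1  2  2  2  3  3  0
So g(11) = 0.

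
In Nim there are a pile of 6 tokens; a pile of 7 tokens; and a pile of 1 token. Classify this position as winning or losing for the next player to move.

Losing position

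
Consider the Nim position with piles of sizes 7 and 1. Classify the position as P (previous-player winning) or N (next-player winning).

N-position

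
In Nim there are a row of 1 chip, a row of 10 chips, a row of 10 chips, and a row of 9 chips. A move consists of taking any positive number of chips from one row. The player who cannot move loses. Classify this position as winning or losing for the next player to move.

Winning position

Compute the nim-sum pairwise:
1 XOR 10 = 11
11 XOR 10 = 1
1 XOR 9 = 8
The nim-sum is 8 ≠ 0, so this is an N-position: the player to move can win.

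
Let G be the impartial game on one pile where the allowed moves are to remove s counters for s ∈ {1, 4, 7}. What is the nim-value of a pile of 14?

1

Compute g(0), g(1), … for moves {1, 4, 7}:
k:     0  1  2  3  4  5  6  7  8  9 10 11 12 13 14
g(k):  0  1  0  1  2  0  1  2  0  1  0  1  2  0  1
So g(14) = 1.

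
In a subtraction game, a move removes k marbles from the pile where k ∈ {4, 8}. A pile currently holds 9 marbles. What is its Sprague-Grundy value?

2

Build the Grundy sequence with g(k) = mex{g(k−s) : s ∈ {4, 8}, s ≤ k}:
k:     0  1  2  3  4  5  6  7  8  9
g(k):  0  0  0  0  1  1  1  1  2  2
So g(9) = 2.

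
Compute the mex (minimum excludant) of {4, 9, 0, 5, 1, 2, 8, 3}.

6

The values 0, 1, 2, 3, 4, 5 are all present; 6 is the first non-negative integer missing from the set.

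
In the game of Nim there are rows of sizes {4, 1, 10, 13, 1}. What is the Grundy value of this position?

3

Compute the nim-sum pairwise:
4 ^ 1 = 5
5 ^ 10 = 15
15 ^ 13 = 2
2 ^ 1 = 3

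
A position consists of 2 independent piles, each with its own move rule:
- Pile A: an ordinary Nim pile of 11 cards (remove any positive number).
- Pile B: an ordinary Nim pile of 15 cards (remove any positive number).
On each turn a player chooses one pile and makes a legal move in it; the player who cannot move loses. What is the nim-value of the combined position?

Pile A is a plain Nim pile of size 11, so its Grundy value is 11.
Pile B is a plain Nim pile of size 15, so its Grundy value is 15.
The value of a disjunctive sum is the nim-sum of the parts.
Combined value = 11 XOR 15 = 4.

4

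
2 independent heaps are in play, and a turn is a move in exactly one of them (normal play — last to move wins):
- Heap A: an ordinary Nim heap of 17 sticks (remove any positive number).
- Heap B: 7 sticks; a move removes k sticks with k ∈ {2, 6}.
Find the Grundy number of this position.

16

Heap A is a plain Nim heap of size 17, so its Grundy value is 17.
Grundy values for heap B (subtraction set {2, 6}):
g(0) = mex{} = 0
g(1) = mex{} = 0
g(2) = mex{0} = 1
g(3) = mex{0} = 1
g(4) = mex{1} = 0
g(5) = mex{1} = 0
g(6) = mex{0} = 1
g(7) = mex{0} = 1
So g(7) = 1.
By the Sprague-Grundy theorem, the Grundy value of a sum of independent games is the XOR of the component values.
Combined value = 17 ⊕ 1 = 16.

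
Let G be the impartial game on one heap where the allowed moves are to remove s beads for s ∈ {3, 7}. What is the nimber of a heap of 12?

Grundy values for subtraction set {3, 7}:
g(0) = mex{} = 0
g(1) = mex{} = 0
g(2) = mex{} = 0
g(3) = mex{0} = 1
g(4) = mex{0} = 1
g(5) = mex{0} = 1
g(6) = mex{1} = 0
g(7) = mex{0,1} = 2
g(8) = mex{0,1} = 2
g(9) = mex{0} = 1
g(10) = mex{1,2} = 0
g(11) = mex{1,2} = 0
g(12) = mex{1} = 0
So g(12) = 0.

0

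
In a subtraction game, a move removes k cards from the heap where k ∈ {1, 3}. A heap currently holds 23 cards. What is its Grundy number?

Build the Grundy sequence with g(k) = mex{g(k−s) : s ∈ {1, 3}, s ≤ k}:
k:     0  1  2  3  4  5  6  7  8  9 10 11 12 13 14 15 16 17 18 19 20 21 22 23
g(k):  0  1  0  1  0  1  0  1  0  1  0  1  0  1  0  1  0  1  0  1  0  1  0  1
So g(23) = 1.

1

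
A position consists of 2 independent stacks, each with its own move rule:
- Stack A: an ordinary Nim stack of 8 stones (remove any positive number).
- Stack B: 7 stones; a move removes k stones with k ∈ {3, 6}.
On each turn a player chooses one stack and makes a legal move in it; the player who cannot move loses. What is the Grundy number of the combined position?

Stack A is a plain Nim stack of size 8, so its Grundy value is 8.
Build the Grundy sequence for stack B with g(k) = mex{g(k−s) : s ∈ {3, 6}, s ≤ k}:
k:     0  1  2  3  4  5  6  7
g(k):  0  0  0  1  1  1  2  2
So g(7) = 2.
By the Sprague-Grundy theorem, the Grundy value of a sum of independent games is the XOR of the component values.
Combined value = 8 XOR 2 = 10.

10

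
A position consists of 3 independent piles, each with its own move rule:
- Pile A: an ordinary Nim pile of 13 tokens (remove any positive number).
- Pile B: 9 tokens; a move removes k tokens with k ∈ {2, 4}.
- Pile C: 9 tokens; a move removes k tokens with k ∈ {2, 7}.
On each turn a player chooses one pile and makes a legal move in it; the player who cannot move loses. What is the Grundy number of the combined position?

12

Pile A is a plain Nim pile of size 13, so its Grundy value is 13.
Grundy values for pile B (subtraction set {2, 4}):
g(0) = mex{} = 0
g(1) = mex{} = 0
g(2) = mex{0} = 1
g(3) = mex{0} = 1
g(4) = mex{0,1} = 2
g(5) = mex{0,1} = 2
g(6) = mex{1,2} = 0
g(7) = mex{1,2} = 0
g(8) = mex{0,2} = 1
g(9) = mex{0,2} = 1
So g(9) = 1.
Build the Grundy sequence for pile C with g(k) = mex{g(k−s) : s ∈ {2, 7}, s ≤ k}:
k:     0  1  2  3  4  5  6  7  8  9
g(k):  0  0  1  1  0  0  1  1  2  0
So g(9) = 0.
The value of a disjunctive sum is the nim-sum of the parts.
Combined value = 13 XOR 1 XOR 0 = 12.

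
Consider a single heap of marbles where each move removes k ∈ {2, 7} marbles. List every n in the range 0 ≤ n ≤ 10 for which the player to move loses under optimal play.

Grundy values for subtraction set {2, 7}:
g(0) = mex{} = 0
g(1) = mex{} = 0
g(2) = mex{0} = 1
g(3) = mex{0} = 1
g(4) = mex{1} = 0
g(5) = mex{1} = 0
g(6) = mex{0} = 1
g(7) = mex{0} = 1
g(8) = mex{0,1} = 2
g(9) = mex{1} = 0
g(10) = mex{1,2} = 0
The P-positions (g = 0) in 0..10 are 0, 1, 4, 5, 9, 10.

0, 1, 4, 5, 9, 10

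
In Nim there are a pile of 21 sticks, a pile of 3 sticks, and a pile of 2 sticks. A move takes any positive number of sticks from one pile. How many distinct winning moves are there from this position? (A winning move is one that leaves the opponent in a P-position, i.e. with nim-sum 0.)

1

Nim-sum: 21 ^ 3 ^ 2 = 20.
The overall nim-sum is X = 20. A pile of size p has a winning move iff p XOR X < p (reduce it to p XOR X).
  21: 21 XOR 20 = 1 < 21 — winning move (to 1).
  3: 3 XOR 20 = 23 ≥ 3 — no move.
  2: 2 XOR 20 = 22 ≥ 2 — no move.
That gives 1 winning move.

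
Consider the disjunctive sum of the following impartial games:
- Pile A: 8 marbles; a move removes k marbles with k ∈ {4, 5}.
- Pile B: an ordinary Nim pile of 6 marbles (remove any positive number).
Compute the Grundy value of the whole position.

4

For pile A, compute g(0), g(1), … with moves {4, 5}:
k:     0  1  2  3  4  5  6  7  8
g(k):  0  0  0  0  1  1  1  1  2
So g(8) = 2.
Pile B is a plain Nim pile of size 6, so its Grundy value is 6.
By the Sprague-Grundy theorem, the Grundy value of a sum of independent games is the XOR of the component values.
Combined value = 2 ⊕ 6 = 4.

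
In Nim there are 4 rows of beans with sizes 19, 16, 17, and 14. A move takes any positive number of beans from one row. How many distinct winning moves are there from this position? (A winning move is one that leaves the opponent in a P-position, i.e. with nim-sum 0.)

Bitwise XOR of the heap sizes:
  10011  (19)
  10000  (16)
  10001  (17)
  01110  (14)
  -----
  11100  (28)
The overall nim-sum is X = 28. A row of size p has a winning move iff p XOR X < p (reduce it to p XOR X).
  19: 19 XOR 28 = 15 < 19 — winning move (to 15).
  16: 16 XOR 28 = 12 < 16 — winning move (to 12).
  17: 17 XOR 28 = 13 < 17 — winning move (to 13).
  14: 14 XOR 28 = 18 ≥ 14 — no move.
That gives 3 winning moves.

3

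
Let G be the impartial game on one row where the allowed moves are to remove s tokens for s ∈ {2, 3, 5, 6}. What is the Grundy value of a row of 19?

1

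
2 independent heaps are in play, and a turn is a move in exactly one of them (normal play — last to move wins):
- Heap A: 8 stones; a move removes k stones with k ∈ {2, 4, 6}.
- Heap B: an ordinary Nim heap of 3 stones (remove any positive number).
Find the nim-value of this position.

For heap A, compute g(0), g(1), … with moves {2, 4, 6}:
g(0) = mex{} = 0
g(1) = mex{} = 0
g(2) = mex{0} = 1
g(3) = mex{0} = 1
g(4) = mex{0,1} = 2
g(5) = mex{0,1} = 2
g(6) = mex{0,1,2} = 3
g(7) = mex{0,1,2} = 3
g(8) = mex{1,2,3} = 0
So g(8) = 0.
Heap B is a plain Nim heap of size 3, so its Grundy value is 3.
By the Sprague-Grundy theorem, the Grundy value of a sum of independent games is the XOR of the component values.
Combined value = 0 ⊕ 3 = 3.

3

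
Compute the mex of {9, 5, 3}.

0 is not in the set, so the mex is 0.

0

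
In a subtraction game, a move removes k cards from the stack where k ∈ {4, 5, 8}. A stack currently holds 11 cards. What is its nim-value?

Compute g(0), g(1), … for moves {4, 5, 8}:
k:     0  1  2  3  4  5  6  7  8  9 10 11
g(k):  0  0  0  0  1  1  1  1  2  2  2  2
So g(11) = 2.

2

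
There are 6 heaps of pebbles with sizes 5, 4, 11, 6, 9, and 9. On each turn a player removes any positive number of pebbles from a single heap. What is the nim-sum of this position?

12

In binary:
  0101  (5)
  0100  (4)
  1011  (11)
  0110  (6)
  1001  (9)
  1001  (9)
  ----
  1100  (12)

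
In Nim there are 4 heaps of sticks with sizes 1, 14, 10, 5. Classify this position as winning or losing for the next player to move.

Losing position

Compute the nim-sum pairwise:
1 ⊕ 14 = 15
15 ⊕ 10 = 5
5 ⊕ 5 = 0
The nim-sum is 0, so this is a P-position: the player to move is in a losing position under optimal play.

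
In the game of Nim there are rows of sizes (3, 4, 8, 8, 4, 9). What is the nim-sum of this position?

10

Compute the nim-sum pairwise:
3 ^ 4 = 7
7 ^ 8 = 15
15 ^ 8 = 7
7 ^ 4 = 3
3 ^ 9 = 10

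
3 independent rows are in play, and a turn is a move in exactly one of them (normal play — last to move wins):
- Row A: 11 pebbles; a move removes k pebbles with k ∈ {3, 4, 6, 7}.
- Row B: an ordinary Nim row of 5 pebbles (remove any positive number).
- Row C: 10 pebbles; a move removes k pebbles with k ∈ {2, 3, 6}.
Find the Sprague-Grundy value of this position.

5

Grundy values for row A (subtraction set {3, 4, 6, 7}):
g(0) = mex{} = 0
g(1) = mex{} = 0
g(2) = mex{} = 0
g(3) = mex{0} = 1
g(4) = mex{0} = 1
g(5) = mex{0} = 1
g(6) = mex{0,1} = 2
g(7) = mex{0,1} = 2
g(8) = mex{0,1} = 2
g(9) = mex{0,1,2} = 3
g(10) = mex{1,2} = 0
g(11) = mex{1,2} = 0
So g(11) = 0.
Row B is a plain Nim row of size 5, so its Grundy value is 5.
Grundy values for row C (subtraction set {2, 3, 6}):
k:     0  1  2  3  4  5  6  7  8  9 10
g(k):  0  0  1  1  2  0  3  1  2  0  0
So g(10) = 0.
By the Sprague-Grundy theorem, the Grundy value of a sum of independent games is the XOR of the component values.
Combined value = 0 XOR 5 XOR 0 = 5.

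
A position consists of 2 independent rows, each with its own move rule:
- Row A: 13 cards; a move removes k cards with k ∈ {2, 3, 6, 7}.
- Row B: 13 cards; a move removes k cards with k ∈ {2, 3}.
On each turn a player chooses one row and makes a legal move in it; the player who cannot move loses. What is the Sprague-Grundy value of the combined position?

3

Build the Grundy sequence for row A with g(k) = mex{g(k−s) : s ∈ {2, 3, 6, 7}, s ≤ k}:
k:     0  1  2  3  4  5  6  7  8  9 10 11 12 13
g(k):  0  0  1  1  2  0  3  1  2  0  0  1  1  2
So g(13) = 2.
Build the Grundy sequence for row B with g(k) = mex{g(k−s) : s ∈ {2, 3}, s ≤ k}:
g(0) = mex{} = 0
g(1) = mex{} = 0
g(2) = mex{0} = 1
g(3) = mex{0} = 1
g(4) = mex{0,1} = 2
g(5) = mex{1} = 0
g(6) = mex{1,2} = 0
g(7) = mex{0,2} = 1
g(8) = mex{0} = 1
g(9) = mex{0,1} = 2
g(10) = mex{1} = 0
g(11) = mex{1,2} = 0
g(12) = mex{0,2} = 1
g(13) = mex{0} = 1
So g(13) = 1.
The value of a disjunctive sum is the nim-sum of the parts.
Combined value = 2 ⊕ 1 = 3.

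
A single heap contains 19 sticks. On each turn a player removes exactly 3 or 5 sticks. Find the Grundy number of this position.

1

Build the Grundy sequence with g(k) = mex{g(k−s) : s ∈ {3, 5}, s ≤ k}:
k:     0  1  2  3  4  5  6  7  8  9 10 11 12 13 14 15 16 17 18 19
g(k):  0  0  0  1  1  1  2  2  0  0  0  1  1  1  2  2  0  0  0  1
So g(19) = 1.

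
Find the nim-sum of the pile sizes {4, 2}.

6

Nim-sum: 4 XOR 2 = 6.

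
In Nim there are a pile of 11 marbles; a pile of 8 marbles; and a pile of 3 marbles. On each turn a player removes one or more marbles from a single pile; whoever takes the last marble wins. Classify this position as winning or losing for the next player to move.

Losing position

Nim-sum: 11 ^ 8 ^ 3 = 0.
The nim-sum is 0, so this is a P-position: the player to move is in a losing position under optimal play.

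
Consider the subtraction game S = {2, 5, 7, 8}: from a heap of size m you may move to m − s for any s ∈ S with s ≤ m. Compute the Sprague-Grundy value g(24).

0

Build the Grundy sequence with g(k) = mex{g(k−s) : s ∈ {2, 5, 7, 8}, s ≤ k}:
k:     0  1  2  3  4  5  6  7  8  9 10 11 12 13 14 15 16 17 18 19 20 21 22 23 24
g(k):  0  0  1  1  0  2  1  3  2  2  0  3  1  0  0  1  1  3  2  2  3  3  2  0  0
So g(24) = 0.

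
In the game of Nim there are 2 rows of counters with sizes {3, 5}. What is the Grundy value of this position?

In binary:
  011  (3)
  101  (5)
  ---
  110  (6)

6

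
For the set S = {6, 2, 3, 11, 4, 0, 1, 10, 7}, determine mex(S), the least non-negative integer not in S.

5

The values 0, 1, 2, 3, 4 are all present; 5 is the first non-negative integer missing from the set.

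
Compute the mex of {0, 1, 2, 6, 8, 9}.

3

The values 0, 1, 2 are all present; 3 is the first non-negative integer missing from the set.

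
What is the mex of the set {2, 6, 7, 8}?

0

0 is not in the set, so the mex is 0.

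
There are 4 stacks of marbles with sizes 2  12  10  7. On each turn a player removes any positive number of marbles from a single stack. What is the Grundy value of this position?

3

Write each in binary and XOR column by column:
  0010  (2)
  1100  (12)
  1010  (10)
  0111  (7)
  ----
  0011  (3)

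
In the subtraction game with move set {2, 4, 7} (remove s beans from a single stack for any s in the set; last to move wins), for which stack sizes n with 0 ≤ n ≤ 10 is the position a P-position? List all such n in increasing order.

0, 1, 6, 9

Compute g(0), g(1), … for moves {2, 4, 7}:
g(0) = mex{} = 0
g(1) = mex{} = 0
g(2) = mex{0} = 1
g(3) = mex{0} = 1
g(4) = mex{0,1} = 2
g(5) = mex{0,1} = 2
g(6) = mex{1,2} = 0
g(7) = mex{0,1,2} = 3
g(8) = mex{0,2} = 1
g(9) = mex{1,2,3} = 0
g(10) = mex{0,1} = 2
The P-positions (g = 0) in 0..10 are 0, 1, 6, 9.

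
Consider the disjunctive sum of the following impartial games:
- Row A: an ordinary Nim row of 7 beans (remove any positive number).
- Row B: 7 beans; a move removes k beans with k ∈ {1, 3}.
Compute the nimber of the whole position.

Row A is a plain Nim row of size 7, so its Grundy value is 7.
Grundy values for row B (subtraction set {1, 3}):
k:     0  1  2  3  4  5  6  7
g(k):  0  1  0  1  0  1  0  1
So g(7) = 1.
The value of a disjunctive sum is the nim-sum of the parts.
Combined value = 7 XOR 1 = 6.

6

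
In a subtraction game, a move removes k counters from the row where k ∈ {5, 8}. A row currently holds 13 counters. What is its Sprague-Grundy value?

0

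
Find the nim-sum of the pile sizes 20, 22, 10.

Nim-sum: 20 ^ 22 ^ 10 = 8.

8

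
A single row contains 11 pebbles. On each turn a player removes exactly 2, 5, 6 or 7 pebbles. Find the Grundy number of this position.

Compute g(0), g(1), … for moves {2, 5, 6, 7}:
g(0) = mex{} = 0
g(1) = mex{} = 0
g(2) = mex{0} = 1
g(3) = mex{0} = 1
g(4) = mex{1} = 0
g(5) = mex{0,1} = 2
g(6) = mex{0} = 1
g(7) = mex{0,1,2} = 3
g(8) = mex{0,1} = 2
g(9) = mex{0,1,3} = 2
g(10) = mex{0,1,2} = 3
g(11) = mex{0,1,2} = 3
So g(11) = 3.

3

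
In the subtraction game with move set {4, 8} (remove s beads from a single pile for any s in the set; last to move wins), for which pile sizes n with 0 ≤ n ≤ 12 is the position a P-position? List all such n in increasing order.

0, 1, 2, 3, 12

Build the Grundy sequence with g(k) = mex{g(k−s) : s ∈ {4, 8}, s ≤ k}:
g(0) = mex{} = 0
g(1) = mex{} = 0
g(2) = mex{} = 0
g(3) = mex{} = 0
g(4) = mex{0} = 1
g(5) = mex{0} = 1
g(6) = mex{0} = 1
g(7) = mex{0} = 1
g(8) = mex{0,1} = 2
g(9) = mex{0,1} = 2
g(10) = mex{0,1} = 2
g(11) = mex{0,1} = 2
g(12) = mex{1,2} = 0
The P-positions (g = 0) in 0..12 are 0, 1, 2, 3, 12.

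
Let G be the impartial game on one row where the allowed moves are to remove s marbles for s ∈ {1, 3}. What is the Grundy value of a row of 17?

1

Compute g(0), g(1), … for moves {1, 3}:
k:     0  1  2  3  4  5  6  7  8  9 10 11 12 13 14 15 16 17
g(k):  0  1  0  1  0  1  0  1  0  1  0  1  0  1  0  1  0  1
So g(17) = 1.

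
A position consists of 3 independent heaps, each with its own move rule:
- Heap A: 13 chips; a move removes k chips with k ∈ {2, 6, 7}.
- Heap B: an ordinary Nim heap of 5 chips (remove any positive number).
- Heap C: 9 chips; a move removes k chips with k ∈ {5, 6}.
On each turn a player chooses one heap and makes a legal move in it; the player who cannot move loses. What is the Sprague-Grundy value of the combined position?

4

For heap A, compute g(0), g(1), … with moves {2, 6, 7}:
g(0) = mex{} = 0
g(1) = mex{} = 0
g(2) = mex{0} = 1
g(3) = mex{0} = 1
g(4) = mex{1} = 0
g(5) = mex{1} = 0
g(6) = mex{0} = 1
g(7) = mex{0} = 1
g(8) = mex{0,1} = 2
g(9) = mex{1} = 0
g(10) = mex{0,1,2} = 3
g(11) = mex{0} = 1
g(12) = mex{0,1,3} = 2
g(13) = mex{1} = 0
So g(13) = 0.
Heap B is a plain Nim heap of size 5, so its Grundy value is 5.
Grundy values for heap C (subtraction set {5, 6}):
k:     0  1  2  3  4  5  6  7  8  9
g(k):  0  0  0  0  0  1  1  1  1  1
So g(9) = 1.
By the Sprague-Grundy theorem, the Grundy value of a sum of independent games is the XOR of the component values.
Combined value = 0 XOR 5 XOR 1 = 4.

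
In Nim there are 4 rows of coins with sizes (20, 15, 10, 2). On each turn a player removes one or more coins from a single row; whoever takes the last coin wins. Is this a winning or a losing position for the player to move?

Compute the nim-sum pairwise:
20 ⊕ 15 = 27
27 ⊕ 10 = 17
17 ⊕ 2 = 19
The nim-sum is 19 ≠ 0, so this is an N-position: the player to move can win.

Winning position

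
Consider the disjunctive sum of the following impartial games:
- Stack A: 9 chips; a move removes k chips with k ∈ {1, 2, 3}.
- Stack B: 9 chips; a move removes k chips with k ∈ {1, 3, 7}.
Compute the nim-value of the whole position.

0

Grundy values for stack A (subtraction set {1, 2, 3}):
g(0) = mex{} = 0
g(1) = mex{0} = 1
g(2) = mex{0,1} = 2
g(3) = mex{0,1,2} = 3
g(4) = mex{1,2,3} = 0
g(5) = mex{0,2,3} = 1
g(6) = mex{0,1,3} = 2
g(7) = mex{0,1,2} = 3
g(8) = mex{1,2,3} = 0
g(9) = mex{0,2,3} = 1
So g(9) = 1.
Grundy values for stack B (subtraction set {1, 3, 7}):
k:     0  1  2  3  4  5  6  7  8  9
g(k):  0  1  0  1  0  1  0  1  0  1
So g(9) = 1.
By the Sprague-Grundy theorem, the Grundy value of a sum of independent games is the XOR of the component values.
Combined value = 1 XOR 1 = 0.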